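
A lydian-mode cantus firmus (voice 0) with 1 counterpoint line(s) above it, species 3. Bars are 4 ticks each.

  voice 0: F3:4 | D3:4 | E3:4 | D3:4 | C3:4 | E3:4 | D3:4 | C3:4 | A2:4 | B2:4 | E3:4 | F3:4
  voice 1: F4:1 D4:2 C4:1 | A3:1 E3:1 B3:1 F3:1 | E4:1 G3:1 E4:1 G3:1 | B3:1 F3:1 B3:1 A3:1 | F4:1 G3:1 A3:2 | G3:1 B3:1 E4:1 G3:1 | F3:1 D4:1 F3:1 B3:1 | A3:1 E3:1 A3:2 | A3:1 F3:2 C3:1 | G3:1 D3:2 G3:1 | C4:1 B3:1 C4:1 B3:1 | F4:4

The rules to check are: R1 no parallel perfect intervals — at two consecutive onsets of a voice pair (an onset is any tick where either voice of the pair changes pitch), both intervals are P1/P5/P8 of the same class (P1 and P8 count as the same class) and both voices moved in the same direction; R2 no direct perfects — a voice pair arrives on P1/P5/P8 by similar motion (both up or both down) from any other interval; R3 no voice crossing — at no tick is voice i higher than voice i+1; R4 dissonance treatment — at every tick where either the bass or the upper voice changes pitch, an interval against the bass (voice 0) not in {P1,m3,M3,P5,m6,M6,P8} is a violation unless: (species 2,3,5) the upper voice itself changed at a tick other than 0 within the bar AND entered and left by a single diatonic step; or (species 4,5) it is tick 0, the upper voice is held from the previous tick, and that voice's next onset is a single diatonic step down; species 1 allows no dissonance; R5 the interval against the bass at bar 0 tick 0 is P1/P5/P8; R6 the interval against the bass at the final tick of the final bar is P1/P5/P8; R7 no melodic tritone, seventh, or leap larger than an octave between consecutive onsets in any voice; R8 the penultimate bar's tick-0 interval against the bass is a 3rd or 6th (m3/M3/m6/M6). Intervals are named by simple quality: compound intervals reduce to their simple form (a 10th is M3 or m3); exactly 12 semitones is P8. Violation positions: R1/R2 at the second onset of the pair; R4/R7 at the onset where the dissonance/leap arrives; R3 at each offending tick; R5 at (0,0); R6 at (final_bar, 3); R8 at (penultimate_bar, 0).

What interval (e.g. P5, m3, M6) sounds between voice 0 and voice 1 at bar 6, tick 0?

m3

voice 0=D3 voice 1=F3 -> m3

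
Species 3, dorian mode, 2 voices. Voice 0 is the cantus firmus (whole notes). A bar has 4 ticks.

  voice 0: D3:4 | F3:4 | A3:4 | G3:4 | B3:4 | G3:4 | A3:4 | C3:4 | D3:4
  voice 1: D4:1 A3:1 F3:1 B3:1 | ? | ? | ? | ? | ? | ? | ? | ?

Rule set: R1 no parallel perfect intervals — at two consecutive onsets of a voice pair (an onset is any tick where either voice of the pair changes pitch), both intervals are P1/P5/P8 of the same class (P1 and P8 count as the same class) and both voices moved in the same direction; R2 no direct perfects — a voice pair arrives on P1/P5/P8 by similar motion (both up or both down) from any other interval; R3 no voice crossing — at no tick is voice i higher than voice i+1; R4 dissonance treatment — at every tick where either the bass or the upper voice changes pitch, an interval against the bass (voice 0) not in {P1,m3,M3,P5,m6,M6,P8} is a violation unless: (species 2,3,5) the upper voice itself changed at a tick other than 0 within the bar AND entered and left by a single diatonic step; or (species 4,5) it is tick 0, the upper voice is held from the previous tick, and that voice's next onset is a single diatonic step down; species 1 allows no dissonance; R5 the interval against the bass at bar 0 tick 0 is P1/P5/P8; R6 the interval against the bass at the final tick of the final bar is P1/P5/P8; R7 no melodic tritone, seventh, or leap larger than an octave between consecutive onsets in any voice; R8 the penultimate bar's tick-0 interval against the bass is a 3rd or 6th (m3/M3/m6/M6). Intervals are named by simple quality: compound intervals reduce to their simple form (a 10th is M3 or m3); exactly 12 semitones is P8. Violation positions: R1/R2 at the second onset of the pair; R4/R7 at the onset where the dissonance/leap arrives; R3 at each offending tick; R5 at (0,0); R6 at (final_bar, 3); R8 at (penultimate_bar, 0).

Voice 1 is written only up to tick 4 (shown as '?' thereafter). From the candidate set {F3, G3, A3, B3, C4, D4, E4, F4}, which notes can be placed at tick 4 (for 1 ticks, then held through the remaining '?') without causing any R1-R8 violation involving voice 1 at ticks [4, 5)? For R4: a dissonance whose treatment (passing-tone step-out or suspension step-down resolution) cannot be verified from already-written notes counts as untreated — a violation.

{A3, D4}

F3: violates R7
G3: violates R4
A3: legal
B3: violates R4
C4: violates R2
D4: legal
E4: violates R4
F4: violates R2,R7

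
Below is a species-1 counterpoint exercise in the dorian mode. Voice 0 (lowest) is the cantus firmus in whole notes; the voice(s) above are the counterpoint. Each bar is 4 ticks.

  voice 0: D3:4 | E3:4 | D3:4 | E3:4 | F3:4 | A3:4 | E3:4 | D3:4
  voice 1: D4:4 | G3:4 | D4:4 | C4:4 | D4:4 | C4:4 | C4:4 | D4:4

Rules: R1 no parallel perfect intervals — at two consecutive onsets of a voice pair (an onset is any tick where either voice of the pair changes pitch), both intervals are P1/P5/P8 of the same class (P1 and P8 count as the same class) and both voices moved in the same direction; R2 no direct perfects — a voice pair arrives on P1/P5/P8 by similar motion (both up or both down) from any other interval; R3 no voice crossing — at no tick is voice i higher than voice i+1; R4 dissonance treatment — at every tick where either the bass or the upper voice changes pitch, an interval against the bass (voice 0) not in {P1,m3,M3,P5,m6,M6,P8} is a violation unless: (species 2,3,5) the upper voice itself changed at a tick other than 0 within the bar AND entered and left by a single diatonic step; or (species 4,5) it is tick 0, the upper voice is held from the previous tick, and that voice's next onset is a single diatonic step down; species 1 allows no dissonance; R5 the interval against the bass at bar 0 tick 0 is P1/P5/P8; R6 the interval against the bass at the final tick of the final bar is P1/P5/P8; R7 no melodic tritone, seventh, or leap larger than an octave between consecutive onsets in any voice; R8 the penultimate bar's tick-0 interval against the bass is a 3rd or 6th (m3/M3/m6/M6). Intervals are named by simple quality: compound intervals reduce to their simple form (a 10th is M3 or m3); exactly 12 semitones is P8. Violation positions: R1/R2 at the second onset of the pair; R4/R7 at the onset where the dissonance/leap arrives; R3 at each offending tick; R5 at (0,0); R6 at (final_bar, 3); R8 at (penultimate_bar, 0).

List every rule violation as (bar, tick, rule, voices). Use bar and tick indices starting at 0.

bar 0: v0=D3 v1=D4 downbeat P8
bar 1: v0=E3 v1=G3 downbeat m3
bar 2: v0=D3 v1=D4 downbeat P8
bar 3: v0=E3 v1=C4 downbeat m6
bar 4: v0=F3 v1=D4 downbeat M6
bar 5: v0=A3 v1=C4 downbeat m3
bar 6: v0=E3 v1=C4 downbeat m6
bar 7: v0=D3 v1=D4 downbeat P8

No violations across 8 bars (D3..D3 vs D4..D4).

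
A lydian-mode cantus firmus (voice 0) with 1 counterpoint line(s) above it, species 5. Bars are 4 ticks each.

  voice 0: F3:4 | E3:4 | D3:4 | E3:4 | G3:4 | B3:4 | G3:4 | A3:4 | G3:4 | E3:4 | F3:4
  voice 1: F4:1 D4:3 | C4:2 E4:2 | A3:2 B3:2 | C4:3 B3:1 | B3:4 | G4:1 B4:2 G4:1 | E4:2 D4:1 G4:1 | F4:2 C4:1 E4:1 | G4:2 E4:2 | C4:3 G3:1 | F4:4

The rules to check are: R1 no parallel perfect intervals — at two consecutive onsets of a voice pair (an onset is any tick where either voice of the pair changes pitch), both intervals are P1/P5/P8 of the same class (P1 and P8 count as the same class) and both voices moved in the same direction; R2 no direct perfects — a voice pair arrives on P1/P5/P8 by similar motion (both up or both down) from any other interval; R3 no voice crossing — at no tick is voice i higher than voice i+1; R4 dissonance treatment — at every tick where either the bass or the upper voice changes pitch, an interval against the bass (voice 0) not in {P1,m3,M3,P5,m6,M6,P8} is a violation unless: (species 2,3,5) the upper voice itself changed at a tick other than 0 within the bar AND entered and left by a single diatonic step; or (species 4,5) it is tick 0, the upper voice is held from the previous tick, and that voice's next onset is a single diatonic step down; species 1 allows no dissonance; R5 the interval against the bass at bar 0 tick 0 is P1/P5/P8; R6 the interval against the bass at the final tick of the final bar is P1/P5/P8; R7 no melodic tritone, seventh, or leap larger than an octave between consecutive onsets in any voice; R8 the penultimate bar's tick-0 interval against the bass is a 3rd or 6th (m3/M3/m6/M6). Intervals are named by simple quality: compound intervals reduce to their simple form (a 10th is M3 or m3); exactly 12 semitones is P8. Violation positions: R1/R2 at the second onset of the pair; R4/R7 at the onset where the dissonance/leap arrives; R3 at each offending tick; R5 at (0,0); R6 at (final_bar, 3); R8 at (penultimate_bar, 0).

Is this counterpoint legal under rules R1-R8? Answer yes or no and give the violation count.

No (3 violations)

bar 0: v0=F3 v1=F4 (P8)
bar 1: v0=E3 v1=C4 (m6)
bar 2: v0=D3 v1=A3 (P5)
bar 3: v0=E3 v1=C4 (m6)
bar 4: v0=G3 v1=B3 (M3)
bar 5: v0=B3 v1=G4 (m6)
bar 6: v0=G3 v1=E4 (M6)
bar 7: v0=A3 v1=F4 (m6)
bar 8: v0=G3 v1=G4 (P8)
bar 9: v0=E3 v1=C4 (m6)
bar 10: v0=F3 v1=F4 (P8)
  R2 @ bar2.0: E3/E4 P8 -> D3/A3 P5 similar
  R2 @ bar10.0: E3/G3 m3 -> F3/F4 P8 similar
  R7 @ bar10.0: G3->F4 leap 10st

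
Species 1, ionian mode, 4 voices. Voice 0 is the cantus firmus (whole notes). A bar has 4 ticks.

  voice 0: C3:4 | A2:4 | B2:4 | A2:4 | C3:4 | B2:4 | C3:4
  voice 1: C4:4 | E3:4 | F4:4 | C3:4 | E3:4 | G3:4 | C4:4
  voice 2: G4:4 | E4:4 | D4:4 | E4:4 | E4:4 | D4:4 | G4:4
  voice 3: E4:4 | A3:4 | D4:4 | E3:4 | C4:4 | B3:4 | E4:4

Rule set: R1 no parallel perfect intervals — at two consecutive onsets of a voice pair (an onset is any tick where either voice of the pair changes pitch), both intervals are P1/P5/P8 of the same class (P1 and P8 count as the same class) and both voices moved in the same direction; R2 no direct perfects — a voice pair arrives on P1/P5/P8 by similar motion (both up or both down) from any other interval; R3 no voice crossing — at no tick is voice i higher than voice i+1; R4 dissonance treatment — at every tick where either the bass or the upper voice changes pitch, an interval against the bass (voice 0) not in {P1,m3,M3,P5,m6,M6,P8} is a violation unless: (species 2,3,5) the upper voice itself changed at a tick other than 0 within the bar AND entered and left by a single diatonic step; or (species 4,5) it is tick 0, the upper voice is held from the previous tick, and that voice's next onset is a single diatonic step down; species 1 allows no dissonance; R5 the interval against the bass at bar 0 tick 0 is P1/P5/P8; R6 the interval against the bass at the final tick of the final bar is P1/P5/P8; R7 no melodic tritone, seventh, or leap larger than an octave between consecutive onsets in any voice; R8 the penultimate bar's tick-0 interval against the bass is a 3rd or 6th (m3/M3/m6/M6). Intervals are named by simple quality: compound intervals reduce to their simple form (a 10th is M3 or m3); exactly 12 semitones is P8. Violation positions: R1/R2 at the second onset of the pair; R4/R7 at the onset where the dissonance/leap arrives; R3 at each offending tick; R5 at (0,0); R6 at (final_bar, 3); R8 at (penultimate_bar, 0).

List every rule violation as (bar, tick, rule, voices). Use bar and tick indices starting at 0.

(0, 0, R3, (2, 3))
(0, 0, R5, (0, 3))
(0, 1, R3, (2, 3))
(0, 2, R3, (2, 3))
(0, 3, R3, (2, 3))
(1, 0, R1, (0, 2))
(1, 0, R2, (0, 1))
(1, 0, R2, (0, 3))
(1, 0, R2, (1, 2))
(1, 0, R2, (2, 3))
(1, 0, R3, (2, 3))
(1, 1, R3, (2, 3))
(1, 2, R3, (2, 3))
(1, 3, R3, (2, 3))
(2, 0, R3, (1, 2))
(2, 0, R4, (0, 1))
(2, 0, R7, (1,))
(2, 1, R3, (1, 2))
(2, 2, R3, (1, 2))
(2, 3, R3, (1, 2))
(3, 0, R2, (0, 3))
(3, 0, R3, (2, 3))
(3, 0, R7, (1,))
(3, 0, R7, (3,))
(3, 1, R3, (2, 3))
(3, 2, R3, (2, 3))
(3, 3, R3, (2, 3))
(4, 0, R2, (0, 3))
(4, 0, R3, (2, 3))
(4, 1, R3, (2, 3))
(4, 2, R3, (2, 3))
(4, 3, R3, (2, 3))
(5, 0, R1, (0, 3))
(5, 0, R3, (2, 3))
(5, 0, R8, (0, 3))
(5, 1, R3, (2, 3))
(5, 2, R3, (2, 3))
(5, 3, R3, (2, 3))
(6, 0, R1, (1, 2))
(6, 0, R2, (0, 1))
(6, 0, R2, (0, 2))
(6, 0, R3, (2, 3))
(6, 1, R3, (2, 3))
(6, 2, R3, (2, 3))
(6, 3, R3, (2, 3))
(6, 3, R6, (0, 3))

bar 0: v0=C3 v1=C4 v2=G4 v3=E4 downbeat M3
bar 1: v0=A2 v1=E3 v2=E4 v3=A3 downbeat P8
bar 2: v0=B2 v1=F4 v2=D4 v3=D4 downbeat m3
bar 3: v0=A2 v1=C3 v2=E4 v3=E3 downbeat P5
bar 4: v0=C3 v1=E3 v2=E4 v3=C4 downbeat P8
bar 5: v0=B2 v1=G3 v2=D4 v3=B3 downbeat P8
bar 6: v0=C3 v1=C4 v2=G4 v3=E4 downbeat M3
  -> R3 @ bar 0 tick 0 v(2, 3): G4 above E4
  -> R5 @ bar 0 tick 0 v(0, 3): opens on M3
  -> R3 @ bar 0 tick 1 v(2, 3): G4 above E4
  -> R3 @ bar 0 tick 2 v(2, 3): G4 above E4
  -> R3 @ bar 0 tick 3 v(2, 3): G4 above E4
  -> R1 @ bar 1 tick 0 v(0, 2): C3/G4 P5 -> A2/E4 P5 similar
  -> R2 @ bar 1 tick 0 v(0, 1): C3/C4 P8 -> A2/E3 P5 similar
  -> R2 @ bar 1 tick 0 v(0, 3): C3/E4 M3 -> A2/A3 P8 similar
  -> R2 @ bar 1 tick 0 v(1, 2): C4/G4 P5 -> E3/E4 P8 similar
  -> R2 @ bar 1 tick 0 v(2, 3): G4/E4 m3 -> E4/A3 P5 similar
  -> R3 @ bar 1 tick 0 v(2, 3): E4 above A3
  -> R3 @ bar 1 tick 1 v(2, 3): E4 above A3
  -> R3 @ bar 1 tick 2 v(2, 3): E4 above A3
  -> R3 @ bar 1 tick 3 v(2, 3): E4 above A3
  -> R3 @ bar 2 tick 0 v(1, 2): F4 above D4
  -> R4 @ bar 2 tick 0 v(0, 1): B2/F4 TT untreated
  -> R7 @ bar 2 tick 0 v(1,): E3->F4 leap 13st
  -> R3 @ bar 2 tick 1 v(1, 2): F4 above D4
  -> R3 @ bar 2 tick 2 v(1, 2): F4 above D4
  -> R3 @ bar 2 tick 3 v(1, 2): F4 above D4
  -> R2 @ bar 3 tick 0 v(0, 3): B2/D4 m3 -> A2/E3 P5 similar
  -> R3 @ bar 3 tick 0 v(2, 3): E4 above E3
  -> R7 @ bar 3 tick 0 v(1,): F4->C3 leap 17st
  -> R7 @ bar 3 tick 0 v(3,): D4->E3 leap 10st
  -> R3 @ bar 3 tick 1 v(2, 3): E4 above E3
  -> R3 @ bar 3 tick 2 v(2, 3): E4 above E3
  -> R3 @ bar 3 tick 3 v(2, 3): E4 above E3
  -> R2 @ bar 4 tick 0 v(0, 3): A2/E3 P5 -> C3/C4 P8 similar
  -> R3 @ bar 4 tick 0 v(2, 3): E4 above C4
  -> R3 @ bar 4 tick 1 v(2, 3): E4 above C4
  -> R3 @ bar 4 tick 2 v(2, 3): E4 above C4
  -> R3 @ bar 4 tick 3 v(2, 3): E4 above C4
  -> R1 @ bar 5 tick 0 v(0, 3): C3/C4 P8 -> B2/B3 P8 similar
  -> R3 @ bar 5 tick 0 v(2, 3): D4 above B3
  -> R8 @ bar 5 tick 0 v(0, 3): penult P8 not 3rd/6th
  -> R3 @ bar 5 tick 1 v(2, 3): D4 above B3
  -> R3 @ bar 5 tick 2 v(2, 3): D4 above B3
  -> R3 @ bar 5 tick 3 v(2, 3): D4 above B3
  -> R1 @ bar 6 tick 0 v(1, 2): G3/D4 P5 -> C4/G4 P5 similar
  -> R2 @ bar 6 tick 0 v(0, 1): B2/G3 m6 -> C3/C4 P8 similar
  -> R2 @ bar 6 tick 0 v(0, 2): B2/D4 m3 -> C3/G4 P5 similar
  -> R3 @ bar 6 tick 0 v(2, 3): G4 above E4
  -> R3 @ bar 6 tick 1 v(2, 3): G4 above E4
  -> R3 @ bar 6 tick 2 v(2, 3): G4 above E4
  -> R3 @ bar 6 tick 3 v(2, 3): G4 above E4
  -> R6 @ bar 6 tick 3 v(0, 3): closes on M3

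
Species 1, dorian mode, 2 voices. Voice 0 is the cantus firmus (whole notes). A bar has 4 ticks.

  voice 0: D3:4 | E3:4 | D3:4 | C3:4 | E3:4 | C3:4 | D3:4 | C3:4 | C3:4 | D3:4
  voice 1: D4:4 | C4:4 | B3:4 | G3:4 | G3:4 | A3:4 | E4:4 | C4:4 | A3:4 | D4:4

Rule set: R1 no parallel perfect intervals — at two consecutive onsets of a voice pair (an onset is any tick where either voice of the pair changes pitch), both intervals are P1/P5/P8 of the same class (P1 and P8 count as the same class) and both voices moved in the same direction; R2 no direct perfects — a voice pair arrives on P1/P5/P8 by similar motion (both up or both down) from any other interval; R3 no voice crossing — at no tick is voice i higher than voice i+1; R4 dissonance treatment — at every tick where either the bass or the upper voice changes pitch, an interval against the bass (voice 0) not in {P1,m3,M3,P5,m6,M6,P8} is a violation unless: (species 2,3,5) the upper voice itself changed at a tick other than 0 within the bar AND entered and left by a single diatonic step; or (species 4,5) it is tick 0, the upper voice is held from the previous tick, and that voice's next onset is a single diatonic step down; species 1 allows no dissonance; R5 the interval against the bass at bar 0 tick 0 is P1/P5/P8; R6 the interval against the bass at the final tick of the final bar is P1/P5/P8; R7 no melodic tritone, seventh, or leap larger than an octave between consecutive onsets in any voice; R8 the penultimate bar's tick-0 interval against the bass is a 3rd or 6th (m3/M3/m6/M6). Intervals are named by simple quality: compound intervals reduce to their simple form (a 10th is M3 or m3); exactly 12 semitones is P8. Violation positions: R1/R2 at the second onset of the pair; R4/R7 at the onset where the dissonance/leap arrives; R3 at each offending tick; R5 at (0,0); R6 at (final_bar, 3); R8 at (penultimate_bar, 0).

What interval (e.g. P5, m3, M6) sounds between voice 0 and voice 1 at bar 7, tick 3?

voice 0=C3 voice 1=C4 -> P8

P8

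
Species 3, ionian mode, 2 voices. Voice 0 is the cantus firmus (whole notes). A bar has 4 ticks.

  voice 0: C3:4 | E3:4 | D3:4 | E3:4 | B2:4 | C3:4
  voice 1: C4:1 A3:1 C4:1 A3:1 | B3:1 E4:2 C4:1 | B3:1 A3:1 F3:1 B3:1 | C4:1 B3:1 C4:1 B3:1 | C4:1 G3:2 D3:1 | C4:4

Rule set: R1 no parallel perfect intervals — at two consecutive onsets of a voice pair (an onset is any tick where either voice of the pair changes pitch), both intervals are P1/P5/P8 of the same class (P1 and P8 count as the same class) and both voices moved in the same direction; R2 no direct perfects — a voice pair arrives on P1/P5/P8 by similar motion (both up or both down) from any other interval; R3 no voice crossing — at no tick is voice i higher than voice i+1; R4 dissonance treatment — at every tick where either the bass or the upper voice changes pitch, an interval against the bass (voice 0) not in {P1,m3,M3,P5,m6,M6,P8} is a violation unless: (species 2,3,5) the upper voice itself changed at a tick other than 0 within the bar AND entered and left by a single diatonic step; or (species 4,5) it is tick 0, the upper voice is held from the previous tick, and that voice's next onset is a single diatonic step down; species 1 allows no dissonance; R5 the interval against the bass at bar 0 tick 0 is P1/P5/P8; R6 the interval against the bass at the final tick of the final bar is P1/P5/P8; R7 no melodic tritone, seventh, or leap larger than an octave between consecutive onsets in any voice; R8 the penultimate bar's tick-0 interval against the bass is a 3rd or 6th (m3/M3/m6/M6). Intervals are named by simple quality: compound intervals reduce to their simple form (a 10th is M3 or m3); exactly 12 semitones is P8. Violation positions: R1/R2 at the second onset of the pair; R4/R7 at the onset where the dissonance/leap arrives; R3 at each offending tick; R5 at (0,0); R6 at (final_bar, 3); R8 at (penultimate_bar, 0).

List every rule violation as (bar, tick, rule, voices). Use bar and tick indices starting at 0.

(1, 0, R2, (0, 1))
(2, 3, R7, (1,))
(4, 0, R4, (0, 1))
(4, 0, R8, (0, 1))
(5, 0, R2, (0, 1))
(5, 0, R7, (1,))

bar 0: v0=C3 v1=C4 downbeat P8
bar 1: v0=E3 v1=B3 downbeat P5
bar 2: v0=D3 v1=B3 downbeat M6
bar 3: v0=E3 v1=C4 downbeat m6
bar 4: v0=B2 v1=C4 downbeat m2
bar 5: v0=C3 v1=C4 downbeat P8
  -> R2 @ bar 1 tick 0 v(0, 1): C3/A3 M6 -> E3/B3 P5 similar
  -> R7 @ bar 2 tick 3 v(1,): F3->B3 leap 6st
  -> R4 @ bar 4 tick 0 v(0, 1): B2/C4 m2 untreated
  -> R8 @ bar 4 tick 0 v(0, 1): penult m2 not 3rd/6th
  -> R2 @ bar 5 tick 0 v(0, 1): B2/D3 m3 -> C3/C4 P8 similar
  -> R7 @ bar 5 tick 0 v(1,): D3->C4 leap 10st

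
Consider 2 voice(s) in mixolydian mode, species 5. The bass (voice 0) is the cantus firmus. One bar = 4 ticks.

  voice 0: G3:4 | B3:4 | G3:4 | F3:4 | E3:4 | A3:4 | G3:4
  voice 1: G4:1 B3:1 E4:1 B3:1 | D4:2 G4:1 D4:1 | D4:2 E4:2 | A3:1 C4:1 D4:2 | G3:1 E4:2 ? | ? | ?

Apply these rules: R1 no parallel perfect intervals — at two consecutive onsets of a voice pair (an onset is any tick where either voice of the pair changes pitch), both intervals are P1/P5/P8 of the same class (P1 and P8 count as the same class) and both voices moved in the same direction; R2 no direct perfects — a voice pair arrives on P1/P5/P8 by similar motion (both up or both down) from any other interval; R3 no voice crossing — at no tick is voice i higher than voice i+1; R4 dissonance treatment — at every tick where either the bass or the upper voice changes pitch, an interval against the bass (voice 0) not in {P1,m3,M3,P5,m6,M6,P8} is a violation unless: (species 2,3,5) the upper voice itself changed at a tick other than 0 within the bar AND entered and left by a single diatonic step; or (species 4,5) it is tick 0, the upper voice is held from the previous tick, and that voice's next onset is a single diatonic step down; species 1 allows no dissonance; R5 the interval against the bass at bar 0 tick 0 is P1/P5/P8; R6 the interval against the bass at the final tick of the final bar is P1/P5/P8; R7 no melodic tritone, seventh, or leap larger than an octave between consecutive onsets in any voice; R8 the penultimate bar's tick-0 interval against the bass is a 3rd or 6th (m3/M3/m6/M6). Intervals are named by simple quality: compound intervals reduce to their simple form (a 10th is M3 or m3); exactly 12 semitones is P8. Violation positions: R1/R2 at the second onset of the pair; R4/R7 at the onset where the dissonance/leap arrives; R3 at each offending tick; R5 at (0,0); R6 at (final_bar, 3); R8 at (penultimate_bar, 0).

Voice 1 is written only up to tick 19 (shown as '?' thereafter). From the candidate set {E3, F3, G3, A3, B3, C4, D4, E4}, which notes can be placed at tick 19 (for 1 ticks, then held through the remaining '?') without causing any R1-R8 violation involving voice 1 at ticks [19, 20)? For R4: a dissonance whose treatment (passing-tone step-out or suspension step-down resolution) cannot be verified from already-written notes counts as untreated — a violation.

{B3, C4, E3, E4, G3}

E3: legal
F3: violates R4,R7
G3: legal
A3: violates R4
B3: legal
C4: legal
D4: violates R4
E4: legal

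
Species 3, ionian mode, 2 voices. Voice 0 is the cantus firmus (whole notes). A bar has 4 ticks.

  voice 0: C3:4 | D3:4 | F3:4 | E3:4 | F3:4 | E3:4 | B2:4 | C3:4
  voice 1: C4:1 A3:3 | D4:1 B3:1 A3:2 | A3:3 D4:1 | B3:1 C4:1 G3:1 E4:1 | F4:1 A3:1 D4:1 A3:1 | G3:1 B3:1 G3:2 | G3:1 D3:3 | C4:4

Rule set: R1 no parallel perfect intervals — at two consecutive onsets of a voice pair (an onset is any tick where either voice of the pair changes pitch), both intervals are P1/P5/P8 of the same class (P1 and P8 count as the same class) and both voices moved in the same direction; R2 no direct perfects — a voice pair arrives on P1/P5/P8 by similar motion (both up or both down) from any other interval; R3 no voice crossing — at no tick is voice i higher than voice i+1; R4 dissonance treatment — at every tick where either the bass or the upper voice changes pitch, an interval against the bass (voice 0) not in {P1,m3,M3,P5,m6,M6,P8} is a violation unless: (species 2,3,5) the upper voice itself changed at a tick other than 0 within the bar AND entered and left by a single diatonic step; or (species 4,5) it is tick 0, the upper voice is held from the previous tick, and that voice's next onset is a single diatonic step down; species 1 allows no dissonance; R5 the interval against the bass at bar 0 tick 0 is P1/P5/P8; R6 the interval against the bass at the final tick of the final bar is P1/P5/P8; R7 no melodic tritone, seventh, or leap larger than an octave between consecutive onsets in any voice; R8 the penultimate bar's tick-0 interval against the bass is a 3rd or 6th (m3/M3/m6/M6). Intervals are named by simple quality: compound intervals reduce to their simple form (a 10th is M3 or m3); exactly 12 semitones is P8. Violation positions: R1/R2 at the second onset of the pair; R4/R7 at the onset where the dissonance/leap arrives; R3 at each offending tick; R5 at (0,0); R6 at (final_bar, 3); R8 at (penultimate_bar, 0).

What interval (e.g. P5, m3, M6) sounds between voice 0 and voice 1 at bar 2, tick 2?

voice 0=F3 voice 1=A3 -> M3

M3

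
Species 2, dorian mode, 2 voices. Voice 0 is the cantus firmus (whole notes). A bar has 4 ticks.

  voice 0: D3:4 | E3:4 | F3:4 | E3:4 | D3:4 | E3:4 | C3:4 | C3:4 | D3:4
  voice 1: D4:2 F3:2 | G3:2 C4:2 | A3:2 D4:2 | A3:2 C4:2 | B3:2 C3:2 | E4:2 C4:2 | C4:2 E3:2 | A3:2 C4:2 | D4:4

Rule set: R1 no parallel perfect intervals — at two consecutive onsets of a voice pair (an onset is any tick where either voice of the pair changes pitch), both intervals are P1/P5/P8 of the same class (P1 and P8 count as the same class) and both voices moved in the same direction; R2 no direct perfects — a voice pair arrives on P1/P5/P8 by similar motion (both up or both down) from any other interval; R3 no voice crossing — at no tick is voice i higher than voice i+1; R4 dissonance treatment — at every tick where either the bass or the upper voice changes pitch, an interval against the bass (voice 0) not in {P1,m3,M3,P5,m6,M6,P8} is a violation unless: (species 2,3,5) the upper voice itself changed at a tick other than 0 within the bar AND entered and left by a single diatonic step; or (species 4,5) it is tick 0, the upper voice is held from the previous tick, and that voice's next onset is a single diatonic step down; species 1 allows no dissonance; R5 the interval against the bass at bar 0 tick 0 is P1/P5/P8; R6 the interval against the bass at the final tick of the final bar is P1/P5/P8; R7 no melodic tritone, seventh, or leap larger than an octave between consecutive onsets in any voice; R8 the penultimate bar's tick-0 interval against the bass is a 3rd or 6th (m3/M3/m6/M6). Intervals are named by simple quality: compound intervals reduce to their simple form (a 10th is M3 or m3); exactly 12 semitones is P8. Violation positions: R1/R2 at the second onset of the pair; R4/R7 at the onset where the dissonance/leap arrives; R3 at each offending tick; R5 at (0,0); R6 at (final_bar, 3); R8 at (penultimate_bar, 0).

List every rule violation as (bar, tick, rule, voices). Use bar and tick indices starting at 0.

(3, 0, R4, (0, 1))
(4, 2, R3, (0, 1))
(4, 2, R4, (0, 1))
(4, 2, R7, (1,))
(4, 3, R3, (0, 1))
(5, 0, R2, (0, 1))
(5, 0, R7, (1,))
(8, 0, R1, (0, 1))

bar 0: v0=D3 v1=D4 downbeat P8
bar 1: v0=E3 v1=G3 downbeat m3
bar 2: v0=F3 v1=A3 downbeat M3
bar 3: v0=E3 v1=A3 downbeat P4
bar 4: v0=D3 v1=B3 downbeat M6
bar 5: v0=E3 v1=E4 downbeat P8
bar 6: v0=C3 v1=C4 downbeat P8
bar 7: v0=C3 v1=A3 downbeat M6
bar 8: v0=D3 v1=D4 downbeat P8
  -> R4 @ bar 3 tick 0 v(0, 1): E3/A3 P4 untreated
  -> R3 @ bar 4 tick 2 v(0, 1): D3 above C3
  -> R4 @ bar 4 tick 2 v(0, 1): D3/C3 M2 untreated
  -> R7 @ bar 4 tick 2 v(1,): B3->C3 leap 11st
  -> R3 @ bar 4 tick 3 v(0, 1): D3 above C3
  -> R2 @ bar 5 tick 0 v(0, 1): D3/C3 M2 -> E3/E4 P8 similar
  -> R7 @ bar 5 tick 0 v(1,): C3->E4 leap 16st
  -> R1 @ bar 8 tick 0 v(0, 1): C3/C4 P8 -> D3/D4 P8 similar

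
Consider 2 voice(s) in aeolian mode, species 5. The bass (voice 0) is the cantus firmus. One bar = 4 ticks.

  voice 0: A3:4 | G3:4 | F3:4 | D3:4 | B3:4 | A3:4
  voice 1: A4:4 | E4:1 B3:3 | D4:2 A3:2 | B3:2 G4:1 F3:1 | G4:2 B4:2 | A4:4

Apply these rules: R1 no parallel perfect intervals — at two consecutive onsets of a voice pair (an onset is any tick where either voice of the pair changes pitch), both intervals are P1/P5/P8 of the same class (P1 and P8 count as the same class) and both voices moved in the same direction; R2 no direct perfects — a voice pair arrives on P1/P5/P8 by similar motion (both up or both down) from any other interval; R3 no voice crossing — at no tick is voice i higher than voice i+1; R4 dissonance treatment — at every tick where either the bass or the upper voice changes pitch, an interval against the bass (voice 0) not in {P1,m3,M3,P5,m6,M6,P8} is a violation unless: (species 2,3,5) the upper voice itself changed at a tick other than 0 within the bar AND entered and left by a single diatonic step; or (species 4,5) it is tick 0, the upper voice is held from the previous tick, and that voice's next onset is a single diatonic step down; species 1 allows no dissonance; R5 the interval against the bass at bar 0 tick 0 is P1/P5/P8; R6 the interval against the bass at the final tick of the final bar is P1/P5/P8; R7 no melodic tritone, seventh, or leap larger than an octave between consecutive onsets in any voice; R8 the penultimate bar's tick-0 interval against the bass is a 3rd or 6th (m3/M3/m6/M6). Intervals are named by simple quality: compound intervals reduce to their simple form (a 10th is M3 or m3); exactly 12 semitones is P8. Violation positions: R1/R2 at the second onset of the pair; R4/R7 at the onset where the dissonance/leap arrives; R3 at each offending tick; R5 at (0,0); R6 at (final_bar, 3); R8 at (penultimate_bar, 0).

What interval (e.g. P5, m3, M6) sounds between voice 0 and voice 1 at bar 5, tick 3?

P8

voice 0=A3 voice 1=A4 -> P8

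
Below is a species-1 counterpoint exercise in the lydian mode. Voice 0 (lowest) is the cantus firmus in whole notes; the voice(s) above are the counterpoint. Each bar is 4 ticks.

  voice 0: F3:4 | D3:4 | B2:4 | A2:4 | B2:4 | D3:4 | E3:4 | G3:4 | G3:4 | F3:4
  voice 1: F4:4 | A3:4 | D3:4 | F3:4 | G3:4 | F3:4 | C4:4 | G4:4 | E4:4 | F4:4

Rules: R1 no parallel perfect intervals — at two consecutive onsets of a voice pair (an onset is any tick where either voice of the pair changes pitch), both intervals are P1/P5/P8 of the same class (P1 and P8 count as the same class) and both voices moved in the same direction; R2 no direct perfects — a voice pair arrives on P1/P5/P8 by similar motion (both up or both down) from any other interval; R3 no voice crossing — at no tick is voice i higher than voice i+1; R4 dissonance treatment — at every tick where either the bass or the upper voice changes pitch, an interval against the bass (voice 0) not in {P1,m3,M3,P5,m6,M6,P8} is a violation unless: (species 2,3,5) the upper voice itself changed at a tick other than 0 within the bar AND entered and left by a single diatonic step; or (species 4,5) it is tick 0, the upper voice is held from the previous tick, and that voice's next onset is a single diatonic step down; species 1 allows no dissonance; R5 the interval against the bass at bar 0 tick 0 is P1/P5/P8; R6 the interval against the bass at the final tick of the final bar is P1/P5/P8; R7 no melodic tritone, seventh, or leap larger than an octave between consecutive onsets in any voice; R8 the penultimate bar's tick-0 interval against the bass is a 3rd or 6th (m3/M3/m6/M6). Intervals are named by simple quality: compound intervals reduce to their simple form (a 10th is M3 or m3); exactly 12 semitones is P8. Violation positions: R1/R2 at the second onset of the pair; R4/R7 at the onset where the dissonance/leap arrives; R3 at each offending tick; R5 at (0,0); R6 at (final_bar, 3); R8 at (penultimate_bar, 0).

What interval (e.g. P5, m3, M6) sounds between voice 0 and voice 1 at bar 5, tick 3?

m3

voice 0=D3 voice 1=F3 -> m3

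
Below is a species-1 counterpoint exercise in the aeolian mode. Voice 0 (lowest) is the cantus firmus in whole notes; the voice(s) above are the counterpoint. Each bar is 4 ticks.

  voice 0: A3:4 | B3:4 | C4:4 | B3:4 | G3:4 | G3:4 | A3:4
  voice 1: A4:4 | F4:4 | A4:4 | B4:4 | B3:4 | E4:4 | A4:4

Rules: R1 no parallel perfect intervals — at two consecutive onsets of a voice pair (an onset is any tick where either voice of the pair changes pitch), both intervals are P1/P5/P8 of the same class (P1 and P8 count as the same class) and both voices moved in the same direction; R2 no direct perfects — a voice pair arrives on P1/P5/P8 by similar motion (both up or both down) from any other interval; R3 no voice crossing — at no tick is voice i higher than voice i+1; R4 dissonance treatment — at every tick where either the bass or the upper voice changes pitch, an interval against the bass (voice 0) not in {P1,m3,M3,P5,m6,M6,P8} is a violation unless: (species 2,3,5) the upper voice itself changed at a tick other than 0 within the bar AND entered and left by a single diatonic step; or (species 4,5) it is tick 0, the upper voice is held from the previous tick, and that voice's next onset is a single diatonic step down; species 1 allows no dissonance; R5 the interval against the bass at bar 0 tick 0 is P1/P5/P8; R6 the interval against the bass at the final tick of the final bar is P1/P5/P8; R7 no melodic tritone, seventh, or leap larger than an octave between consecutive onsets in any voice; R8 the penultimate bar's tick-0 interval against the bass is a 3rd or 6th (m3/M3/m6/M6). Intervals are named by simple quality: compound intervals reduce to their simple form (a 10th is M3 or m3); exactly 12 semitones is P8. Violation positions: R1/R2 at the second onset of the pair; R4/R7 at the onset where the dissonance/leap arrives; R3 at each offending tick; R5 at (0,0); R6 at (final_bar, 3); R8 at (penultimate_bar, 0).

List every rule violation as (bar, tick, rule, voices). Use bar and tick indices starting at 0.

(1, 0, R4, (0, 1))
(6, 0, R2, (0, 1))

bar 0: v0=A3 v1=A4 downbeat P8
bar 1: v0=B3 v1=F4 downbeat TT
bar 2: v0=C4 v1=A4 downbeat M6
bar 3: v0=B3 v1=B4 downbeat P8
bar 4: v0=G3 v1=B3 downbeat M3
bar 5: v0=G3 v1=E4 downbeat M6
bar 6: v0=A3 v1=A4 downbeat P8
  -> R4 @ bar 1 tick 0 v(0, 1): B3/F4 TT untreated
  -> R2 @ bar 6 tick 0 v(0, 1): G3/E4 M6 -> A3/A4 P8 similar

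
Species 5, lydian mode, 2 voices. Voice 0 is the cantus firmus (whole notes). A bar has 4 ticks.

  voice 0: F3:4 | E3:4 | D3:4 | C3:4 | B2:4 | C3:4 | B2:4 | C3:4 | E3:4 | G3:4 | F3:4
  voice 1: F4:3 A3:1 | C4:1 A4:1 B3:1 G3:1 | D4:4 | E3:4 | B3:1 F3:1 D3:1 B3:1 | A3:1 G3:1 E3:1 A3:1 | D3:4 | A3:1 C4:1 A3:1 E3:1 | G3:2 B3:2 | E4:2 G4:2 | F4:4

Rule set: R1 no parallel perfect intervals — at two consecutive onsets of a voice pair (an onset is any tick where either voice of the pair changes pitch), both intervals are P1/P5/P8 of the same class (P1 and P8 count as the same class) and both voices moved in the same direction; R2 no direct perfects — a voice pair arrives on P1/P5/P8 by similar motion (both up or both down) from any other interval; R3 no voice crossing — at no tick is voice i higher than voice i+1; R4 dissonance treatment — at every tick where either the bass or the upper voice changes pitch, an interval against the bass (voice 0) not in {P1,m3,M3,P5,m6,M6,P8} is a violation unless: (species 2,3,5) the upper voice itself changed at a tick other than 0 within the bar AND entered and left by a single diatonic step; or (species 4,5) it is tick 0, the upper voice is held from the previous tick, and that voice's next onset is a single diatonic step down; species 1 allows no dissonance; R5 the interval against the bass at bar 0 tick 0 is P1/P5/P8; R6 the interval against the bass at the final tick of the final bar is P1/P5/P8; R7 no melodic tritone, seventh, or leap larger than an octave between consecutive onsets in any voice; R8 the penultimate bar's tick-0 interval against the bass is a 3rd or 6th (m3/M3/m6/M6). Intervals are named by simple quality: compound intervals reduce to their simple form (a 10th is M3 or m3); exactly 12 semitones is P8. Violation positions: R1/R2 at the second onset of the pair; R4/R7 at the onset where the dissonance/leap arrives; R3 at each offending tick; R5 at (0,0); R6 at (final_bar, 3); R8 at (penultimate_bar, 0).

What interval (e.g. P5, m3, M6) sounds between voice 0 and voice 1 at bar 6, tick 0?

m3

voice 0=B2 voice 1=D3 -> m3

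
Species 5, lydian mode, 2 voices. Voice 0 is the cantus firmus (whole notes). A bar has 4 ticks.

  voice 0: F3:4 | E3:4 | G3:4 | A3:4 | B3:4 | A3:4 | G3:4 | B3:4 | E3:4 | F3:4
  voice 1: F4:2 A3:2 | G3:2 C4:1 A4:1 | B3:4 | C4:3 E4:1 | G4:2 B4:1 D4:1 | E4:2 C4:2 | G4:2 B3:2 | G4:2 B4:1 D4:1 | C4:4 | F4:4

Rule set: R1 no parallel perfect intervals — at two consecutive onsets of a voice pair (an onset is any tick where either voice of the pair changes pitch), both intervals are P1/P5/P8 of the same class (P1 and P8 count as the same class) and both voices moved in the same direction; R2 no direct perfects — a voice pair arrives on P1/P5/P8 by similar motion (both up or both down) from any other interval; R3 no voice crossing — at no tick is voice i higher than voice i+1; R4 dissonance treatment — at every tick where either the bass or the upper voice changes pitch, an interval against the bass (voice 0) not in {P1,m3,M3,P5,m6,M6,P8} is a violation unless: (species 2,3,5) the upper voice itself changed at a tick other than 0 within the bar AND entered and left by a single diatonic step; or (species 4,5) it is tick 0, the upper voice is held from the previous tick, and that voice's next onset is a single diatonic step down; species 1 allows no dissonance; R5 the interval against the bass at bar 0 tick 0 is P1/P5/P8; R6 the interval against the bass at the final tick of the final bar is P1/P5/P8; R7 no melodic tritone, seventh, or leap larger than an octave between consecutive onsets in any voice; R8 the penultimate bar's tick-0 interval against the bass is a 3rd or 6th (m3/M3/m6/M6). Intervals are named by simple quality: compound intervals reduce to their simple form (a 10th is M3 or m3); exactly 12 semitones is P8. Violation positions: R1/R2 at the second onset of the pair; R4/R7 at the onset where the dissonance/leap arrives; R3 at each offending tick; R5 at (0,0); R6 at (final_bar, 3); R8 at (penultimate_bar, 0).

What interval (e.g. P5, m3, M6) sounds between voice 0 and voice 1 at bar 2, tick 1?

voice 0=G3 voice 1=B3 -> M3

M3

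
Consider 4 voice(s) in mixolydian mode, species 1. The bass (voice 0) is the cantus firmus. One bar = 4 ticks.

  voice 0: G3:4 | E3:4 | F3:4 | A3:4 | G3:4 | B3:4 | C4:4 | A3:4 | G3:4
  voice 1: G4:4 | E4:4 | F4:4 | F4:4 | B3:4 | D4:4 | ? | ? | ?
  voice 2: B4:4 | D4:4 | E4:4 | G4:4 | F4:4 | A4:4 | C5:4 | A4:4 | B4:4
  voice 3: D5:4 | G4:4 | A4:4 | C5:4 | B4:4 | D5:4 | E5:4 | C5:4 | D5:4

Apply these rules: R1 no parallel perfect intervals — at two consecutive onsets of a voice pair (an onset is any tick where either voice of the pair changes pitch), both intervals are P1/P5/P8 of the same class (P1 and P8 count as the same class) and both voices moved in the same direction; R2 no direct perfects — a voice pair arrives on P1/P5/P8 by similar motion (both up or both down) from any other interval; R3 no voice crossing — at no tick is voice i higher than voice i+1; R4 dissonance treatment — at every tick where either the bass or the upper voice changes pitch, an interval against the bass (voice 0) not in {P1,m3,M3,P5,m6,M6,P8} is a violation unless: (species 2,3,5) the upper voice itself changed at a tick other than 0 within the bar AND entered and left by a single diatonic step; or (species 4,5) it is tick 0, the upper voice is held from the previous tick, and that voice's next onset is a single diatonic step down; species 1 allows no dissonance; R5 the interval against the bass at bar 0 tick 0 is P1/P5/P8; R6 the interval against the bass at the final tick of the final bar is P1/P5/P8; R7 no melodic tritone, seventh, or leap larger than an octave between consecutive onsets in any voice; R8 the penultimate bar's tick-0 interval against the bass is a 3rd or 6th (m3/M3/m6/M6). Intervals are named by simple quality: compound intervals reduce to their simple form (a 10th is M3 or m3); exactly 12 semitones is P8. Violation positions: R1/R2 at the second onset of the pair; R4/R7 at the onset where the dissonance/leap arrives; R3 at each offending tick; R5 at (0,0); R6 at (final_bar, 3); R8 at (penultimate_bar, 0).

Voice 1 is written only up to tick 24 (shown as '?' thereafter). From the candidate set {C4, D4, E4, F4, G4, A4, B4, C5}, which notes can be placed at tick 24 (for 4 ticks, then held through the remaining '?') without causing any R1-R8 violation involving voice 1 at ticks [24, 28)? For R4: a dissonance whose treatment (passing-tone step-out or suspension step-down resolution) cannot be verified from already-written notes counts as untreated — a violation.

{C4}

C4: legal
D4: violates R4
E4: violates R1
F4: violates R1,R4
G4: violates R2
A4: violates R2
B4: violates R4
C5: violates R2,R7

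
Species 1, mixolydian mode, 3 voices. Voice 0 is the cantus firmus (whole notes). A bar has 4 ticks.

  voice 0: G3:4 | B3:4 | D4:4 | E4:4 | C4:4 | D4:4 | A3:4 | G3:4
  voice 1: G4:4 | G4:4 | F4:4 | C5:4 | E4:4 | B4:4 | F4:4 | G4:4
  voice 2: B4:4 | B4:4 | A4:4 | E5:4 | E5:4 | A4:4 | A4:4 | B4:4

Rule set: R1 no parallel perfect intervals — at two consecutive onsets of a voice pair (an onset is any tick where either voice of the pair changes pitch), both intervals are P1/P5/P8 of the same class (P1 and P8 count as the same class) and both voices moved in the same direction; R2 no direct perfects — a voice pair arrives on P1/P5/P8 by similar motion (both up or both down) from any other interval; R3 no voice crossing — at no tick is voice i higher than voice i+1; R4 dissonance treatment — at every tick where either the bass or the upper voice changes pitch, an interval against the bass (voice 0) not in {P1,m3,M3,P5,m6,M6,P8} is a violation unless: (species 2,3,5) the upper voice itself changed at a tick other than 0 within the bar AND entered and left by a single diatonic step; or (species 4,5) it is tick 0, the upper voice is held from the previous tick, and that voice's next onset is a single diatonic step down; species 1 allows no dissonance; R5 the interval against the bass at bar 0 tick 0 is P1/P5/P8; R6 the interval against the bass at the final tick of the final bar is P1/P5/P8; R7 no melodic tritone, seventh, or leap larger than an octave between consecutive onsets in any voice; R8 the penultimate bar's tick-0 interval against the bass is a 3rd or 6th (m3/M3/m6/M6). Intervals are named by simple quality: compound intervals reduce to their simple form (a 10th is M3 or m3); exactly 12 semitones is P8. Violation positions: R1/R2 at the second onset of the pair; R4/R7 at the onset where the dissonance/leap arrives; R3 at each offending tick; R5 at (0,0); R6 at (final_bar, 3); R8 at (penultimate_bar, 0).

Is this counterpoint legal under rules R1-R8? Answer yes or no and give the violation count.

bar 0: v0=G3 v1=G4 v2=B4 (M3)
bar 1: v0=B3 v1=G4 v2=B4 (P8)
bar 2: v0=D4 v1=F4 v2=A4 (P5)
bar 3: v0=E4 v1=C5 v2=E5 (P8)
bar 4: v0=C4 v1=E4 v2=E5 (M3)
bar 5: v0=D4 v1=B4 v2=A4 (P5)
bar 6: v0=A3 v1=F4 v2=A4 (P8)
bar 7: v0=G3 v1=G4 v2=B4 (M3)
  R5 @ bar0.0: opens on M3
  R2 @ bar3.0: D4/A4 P5 -> E4/E5 P8 similar
  R3 @ bar5.0: B4 above A4
  R3 @ bar5.1: B4 above A4
  R3 @ bar5.2: B4 above A4
  R3 @ bar5.3: B4 above A4
  R7 @ bar6.0: B4->F4 leap 6st
  R8 @ bar6.0: penult P8 not 3rd/6th
  R6 @ bar7.3: closes on M3

No (9 violations)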